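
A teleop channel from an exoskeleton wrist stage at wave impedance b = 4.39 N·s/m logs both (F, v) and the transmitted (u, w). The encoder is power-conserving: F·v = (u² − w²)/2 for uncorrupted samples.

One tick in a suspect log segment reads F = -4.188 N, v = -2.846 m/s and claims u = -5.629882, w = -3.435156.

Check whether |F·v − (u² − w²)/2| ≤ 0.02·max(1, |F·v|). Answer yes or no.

F·v = (-4.188)×(-2.846) = 11.919048 W.
(u² − w²)/2 = (31.695571 − 11.800297)/2 = 9.947637 W.
|Δ| = 1.971411;  2% of max(1, |F·v|) = 0.238381.

no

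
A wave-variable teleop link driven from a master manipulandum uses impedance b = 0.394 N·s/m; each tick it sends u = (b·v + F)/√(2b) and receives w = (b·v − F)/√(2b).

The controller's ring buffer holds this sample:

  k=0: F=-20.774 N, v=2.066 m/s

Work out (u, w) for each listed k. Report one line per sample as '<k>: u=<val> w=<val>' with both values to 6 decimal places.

k=0: b·v=0.394×2.066=0.814004; √(2b)=0.887694; u=(0.814004+(-20.774))/0.887694=-22.485230, w=(0.814004−(-20.774))/0.887694=24.319205

0: u=-22.485230 w=24.319205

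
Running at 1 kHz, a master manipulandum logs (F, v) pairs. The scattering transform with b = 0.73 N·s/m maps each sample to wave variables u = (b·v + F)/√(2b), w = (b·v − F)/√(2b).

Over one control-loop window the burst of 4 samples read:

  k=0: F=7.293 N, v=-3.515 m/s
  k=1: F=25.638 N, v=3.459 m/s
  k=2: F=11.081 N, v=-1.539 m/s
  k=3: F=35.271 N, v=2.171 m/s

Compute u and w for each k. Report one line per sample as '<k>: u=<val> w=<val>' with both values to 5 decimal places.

0: u=3.91213 w=-8.15933
1: u=23.30792 w=-19.12840
2: u=8.24091 w=-10.10049
3: u=30.50210 w=-27.87887

k=0: b·v=0.73×(-3.515)=-2.56595; √(2b)=1.20830; u=(-2.56595+7.293)/1.20830=3.91213, w=(-2.56595−7.293)/1.20830=-8.15933
k=1: b·v=0.73×3.459=2.52507; √(2b)=1.20830; u=(2.52507+25.638)/1.20830=23.30792, w=(2.52507−25.638)/1.20830=-19.12840
k=2: b·v=0.73×(-1.539)=-1.12347; √(2b)=1.20830; u=(-1.12347+11.081)/1.20830=8.24091, w=(-1.12347−11.081)/1.20830=-10.10049
k=3: b·v=0.73×2.171=1.58483; √(2b)=1.20830; u=(1.58483+35.271)/1.20830=30.50210, w=(1.58483−35.271)/1.20830=-27.87887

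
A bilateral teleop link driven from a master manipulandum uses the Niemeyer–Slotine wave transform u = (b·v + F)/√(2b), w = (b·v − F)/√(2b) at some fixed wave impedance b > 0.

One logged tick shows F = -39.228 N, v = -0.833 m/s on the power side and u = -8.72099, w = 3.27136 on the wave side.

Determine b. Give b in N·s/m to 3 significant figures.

b = 21.4 N·s/m

u + w = -5.44963;  u + w = √(2b)·v, so √(2b) = -5.44963/(-0.833) = 6.54217.
b = (√(2b))²/2 = 42.80003/2 = 21.40001.
(Check via u − w = 2F/√(2b): u − w = -11.99235, 2F/√(2b) = -11.99235.)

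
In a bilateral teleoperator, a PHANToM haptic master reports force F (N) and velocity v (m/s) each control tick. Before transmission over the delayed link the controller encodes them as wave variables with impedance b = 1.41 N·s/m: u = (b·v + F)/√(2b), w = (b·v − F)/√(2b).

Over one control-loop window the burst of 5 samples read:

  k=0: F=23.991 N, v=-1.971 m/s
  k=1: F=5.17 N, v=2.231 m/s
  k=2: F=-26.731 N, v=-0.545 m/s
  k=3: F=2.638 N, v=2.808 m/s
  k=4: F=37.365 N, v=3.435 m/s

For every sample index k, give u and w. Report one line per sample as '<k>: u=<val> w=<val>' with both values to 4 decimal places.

0: u=12.6315 w=-15.9414
1: u=4.9519 w=-1.2054
2: u=-16.3757 w=15.4605
3: u=3.9286 w=0.7868
4: u=25.1347 w=-19.3664

k=0: b·v=1.41×(-1.971)=-2.7791; √(2b)=1.6793; u=(-2.7791+23.991)/1.6793=12.6315, w=(-2.7791−23.991)/1.6793=-15.9414
k=1: b·v=1.41×2.231=3.1457; √(2b)=1.6793; u=(3.1457+5.17)/1.6793=4.9519, w=(3.1457−5.17)/1.6793=-1.2054
k=2: b·v=1.41×(-0.545)=-0.7684; √(2b)=1.6793; u=(-0.7684+(-26.731))/1.6793=-16.3757, w=(-0.7684−(-26.731))/1.6793=15.4605
k=3: b·v=1.41×2.808=3.9593; √(2b)=1.6793; u=(3.9593+2.638)/1.6793=3.9286, w=(3.9593−2.638)/1.6793=0.7868
k=4: b·v=1.41×3.435=4.8434; √(2b)=1.6793; u=(4.8434+37.365)/1.6793=25.1347, w=(4.8434−37.365)/1.6793=-19.3664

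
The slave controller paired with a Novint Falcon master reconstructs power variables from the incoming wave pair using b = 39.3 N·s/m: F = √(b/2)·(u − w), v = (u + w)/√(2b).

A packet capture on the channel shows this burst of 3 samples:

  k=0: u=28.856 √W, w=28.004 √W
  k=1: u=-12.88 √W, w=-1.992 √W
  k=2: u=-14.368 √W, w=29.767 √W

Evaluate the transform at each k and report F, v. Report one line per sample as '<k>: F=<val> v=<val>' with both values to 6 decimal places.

k=0: u−w=0.852000, u+w=56.860000; √(b/2)=4.432832, √(2b)=8.865664; F=4.432832×0.852=3.776773, v=56.860000/8.865664=6.413507
k=1: u−w=-10.888000, u+w=-14.872000; √(b/2)=4.432832, √(2b)=8.865664; F=4.432832×(-10.888)=-48.264675, v=-14.872000/8.865664=-1.677483
k=2: u−w=-44.135000, u+w=15.399000; √(b/2)=4.432832, √(2b)=8.865664; F=4.432832×(-44.135)=-195.643043, v=15.399000/8.865664=1.736926

0: F=3.776773 v=6.413507
1: F=-48.264675 v=-1.677483
2: F=-195.643043 v=1.736926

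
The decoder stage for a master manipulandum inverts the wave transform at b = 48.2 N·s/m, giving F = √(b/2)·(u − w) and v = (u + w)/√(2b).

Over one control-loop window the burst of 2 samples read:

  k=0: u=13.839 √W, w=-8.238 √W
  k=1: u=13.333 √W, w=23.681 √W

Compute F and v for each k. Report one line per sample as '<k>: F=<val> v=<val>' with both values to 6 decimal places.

k=0: u−w=22.077000, u+w=5.601000; √(b/2)=4.909175, √(2b)=9.818350; F=4.909175×22.077=108.379858, v=5.601000/9.818350=0.570462
k=1: u−w=-10.348000, u+w=37.014000; √(b/2)=4.909175, √(2b)=9.818350; F=4.909175×(-10.348)=-50.800144, v=37.014000/9.818350=3.769880

0: F=108.379858 v=0.570462
1: F=-50.800144 v=3.769880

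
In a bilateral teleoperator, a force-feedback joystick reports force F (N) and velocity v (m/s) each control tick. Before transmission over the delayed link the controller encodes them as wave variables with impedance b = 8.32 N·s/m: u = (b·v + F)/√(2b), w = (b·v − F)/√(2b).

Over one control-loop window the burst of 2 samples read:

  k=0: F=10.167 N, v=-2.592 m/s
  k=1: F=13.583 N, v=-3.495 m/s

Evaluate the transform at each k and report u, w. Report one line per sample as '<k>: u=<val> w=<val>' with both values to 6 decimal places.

0: u=-2.794272 w=-7.779054
1: u=-3.798622 w=-10.458236

k=0: b·v=8.32×(-2.592)=-21.565440; √(2b)=4.079216; u=(-21.565440+10.167)/4.079216=-2.794272, w=(-21.565440−10.167)/4.079216=-7.779054
k=1: b·v=8.32×(-3.495)=-29.078400; √(2b)=4.079216; u=(-29.078400+13.583)/4.079216=-3.798622, w=(-29.078400−13.583)/4.079216=-10.458236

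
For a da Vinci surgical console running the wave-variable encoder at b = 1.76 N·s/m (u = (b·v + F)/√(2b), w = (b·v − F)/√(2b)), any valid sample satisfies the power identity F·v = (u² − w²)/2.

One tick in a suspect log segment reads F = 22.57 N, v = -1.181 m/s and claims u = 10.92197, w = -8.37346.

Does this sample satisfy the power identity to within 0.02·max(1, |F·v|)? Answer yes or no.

no

F·v = 22.57×(-1.181) = -26.65517 W.
(u² − w²)/2 = (119.28943 − 70.11483)/2 = 24.58730 W.
|Δ| = 51.24247;  2% of max(1, |F·v|) = 0.53310.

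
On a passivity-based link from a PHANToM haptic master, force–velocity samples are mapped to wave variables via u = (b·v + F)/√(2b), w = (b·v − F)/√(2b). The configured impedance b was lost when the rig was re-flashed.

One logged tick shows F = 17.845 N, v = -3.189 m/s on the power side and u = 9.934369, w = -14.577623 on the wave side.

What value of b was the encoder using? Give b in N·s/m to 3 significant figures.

b = 1.06 N·s/m

u + w = -4.643254;  u + w = √(2b)·v, so √(2b) = -4.643254/(-3.189) = 1.456022.
b = (√(2b))²/2 = 2.120000/2 = 1.060000.
(Check via u − w = 2F/√(2b): u − w = 24.511992, 2F/√(2b) = 24.511993.)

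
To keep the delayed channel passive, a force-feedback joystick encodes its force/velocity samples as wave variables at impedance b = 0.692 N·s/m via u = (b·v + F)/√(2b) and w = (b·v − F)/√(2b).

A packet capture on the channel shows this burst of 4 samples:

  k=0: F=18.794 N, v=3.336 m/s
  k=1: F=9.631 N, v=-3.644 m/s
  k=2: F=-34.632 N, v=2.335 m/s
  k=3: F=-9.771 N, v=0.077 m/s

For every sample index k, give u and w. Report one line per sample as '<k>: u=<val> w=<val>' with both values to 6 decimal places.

k=0: b·v=0.692×3.336=2.308512; √(2b)=1.176435; u=(2.308512+18.794)/1.176435=17.937673, w=(2.308512−18.794)/1.176435=-14.013085
k=1: b·v=0.692×(-3.644)=-2.521648; √(2b)=1.176435; u=(-2.521648+9.631)/1.176435=6.043130, w=(-2.521648−9.631)/1.176435=-10.330061
k=2: b·v=0.692×2.335=1.615820; √(2b)=1.176435; u=(1.615820+(-34.632))/1.176435=-28.064595, w=(1.615820−(-34.632))/1.176435=30.811571
k=3: b·v=0.692×0.077=0.053284; √(2b)=1.176435; u=(0.053284+(-9.771))/1.176435=-8.260306, w=(0.053284−(-9.771))/1.176435=8.350892

0: u=17.937673 w=-14.013085
1: u=6.043130 w=-10.330061
2: u=-28.064595 w=30.811571
3: u=-8.260306 w=8.350892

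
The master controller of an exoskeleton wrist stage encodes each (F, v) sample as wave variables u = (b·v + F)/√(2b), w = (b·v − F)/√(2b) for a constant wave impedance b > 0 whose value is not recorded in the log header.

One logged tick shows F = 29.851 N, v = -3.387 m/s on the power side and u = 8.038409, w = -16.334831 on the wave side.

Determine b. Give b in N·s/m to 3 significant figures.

u + w = -8.296422;  u + w = √(2b)·v, so √(2b) = -8.296422/(-3.387) = 2.449490.
b = (√(2b))²/2 = 6.000000/2 = 3.000000.
(Check via u − w = 2F/√(2b): u − w = 24.373240, 2F/√(2b) = 24.373239.)

b = 3 N·s/m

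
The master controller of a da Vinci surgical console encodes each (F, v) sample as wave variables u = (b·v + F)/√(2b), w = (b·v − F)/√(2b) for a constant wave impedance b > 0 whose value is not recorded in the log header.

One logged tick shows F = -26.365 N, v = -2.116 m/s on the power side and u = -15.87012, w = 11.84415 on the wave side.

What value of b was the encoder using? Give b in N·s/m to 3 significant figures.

u + w = -4.0260;  u + w = √(2b)·v, so √(2b) = -4.0260/(-2.116) = 1.9026.
b = (√(2b))²/2 = 3.6200/2 = 1.8100.
(Check via u − w = 2F/√(2b): u − w = -27.7143, 2F/√(2b) = -27.7142.)

b = 1.81 N·s/m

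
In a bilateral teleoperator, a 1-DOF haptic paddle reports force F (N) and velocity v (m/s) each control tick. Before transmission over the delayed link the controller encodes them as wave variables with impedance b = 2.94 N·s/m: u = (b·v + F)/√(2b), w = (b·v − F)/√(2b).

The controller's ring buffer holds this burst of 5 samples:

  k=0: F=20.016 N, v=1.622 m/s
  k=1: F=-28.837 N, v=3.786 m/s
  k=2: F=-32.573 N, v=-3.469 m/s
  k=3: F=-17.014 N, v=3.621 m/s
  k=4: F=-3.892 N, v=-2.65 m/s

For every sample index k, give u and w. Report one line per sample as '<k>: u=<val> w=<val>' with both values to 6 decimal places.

k=0: b·v=2.94×1.622=4.768680; √(2b)=2.424871; u=(4.768680+20.016)/2.424871=10.221030, w=(4.768680−20.016)/2.424871=-6.287889
k=1: b·v=2.94×3.786=11.130840; √(2b)=2.424871; u=(11.130840+(-28.837))/2.424871=-7.301897, w=(11.130840−(-28.837))/2.424871=16.482459
k=2: b·v=2.94×(-3.469)=-10.198860; √(2b)=2.424871; u=(-10.198860+(-32.573))/2.424871=-17.638818, w=(-10.198860−(-32.573))/2.424871=9.226940
k=3: b·v=2.94×3.621=10.645740; √(2b)=2.424871; u=(10.645740+(-17.014))/2.424871=-2.626226, w=(10.645740−(-17.014))/2.424871=11.406685
k=4: b·v=2.94×(-2.65)=-7.791000; √(2b)=2.424871; u=(-7.791000+(-3.892))/2.424871=-4.817988, w=(-7.791000−(-3.892))/2.424871=-1.607920

0: u=10.221030 w=-6.287889
1: u=-7.301897 w=16.482459
2: u=-17.638818 w=9.226940
3: u=-2.626226 w=11.406685
4: u=-4.817988 w=-1.607920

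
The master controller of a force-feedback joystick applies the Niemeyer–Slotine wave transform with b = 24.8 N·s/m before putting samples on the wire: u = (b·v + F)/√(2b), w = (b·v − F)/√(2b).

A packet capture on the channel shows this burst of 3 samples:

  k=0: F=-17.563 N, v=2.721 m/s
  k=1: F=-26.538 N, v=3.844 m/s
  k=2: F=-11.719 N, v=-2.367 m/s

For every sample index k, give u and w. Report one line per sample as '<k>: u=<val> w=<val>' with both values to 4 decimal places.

0: u=7.0879 w=12.0754
1: u=9.7680 w=17.3043
2: u=-9.9991 w=-6.6711

k=0: b·v=24.8×2.721=67.4808; √(2b)=7.0427; u=(67.4808+(-17.563))/7.0427=7.0879, w=(67.4808−(-17.563))/7.0427=12.0754
k=1: b·v=24.8×3.844=95.3312; √(2b)=7.0427; u=(95.3312+(-26.538))/7.0427=9.7680, w=(95.3312−(-26.538))/7.0427=17.3043
k=2: b·v=24.8×(-2.367)=-58.7016; √(2b)=7.0427; u=(-58.7016+(-11.719))/7.0427=-9.9991, w=(-58.7016−(-11.719))/7.0427=-6.6711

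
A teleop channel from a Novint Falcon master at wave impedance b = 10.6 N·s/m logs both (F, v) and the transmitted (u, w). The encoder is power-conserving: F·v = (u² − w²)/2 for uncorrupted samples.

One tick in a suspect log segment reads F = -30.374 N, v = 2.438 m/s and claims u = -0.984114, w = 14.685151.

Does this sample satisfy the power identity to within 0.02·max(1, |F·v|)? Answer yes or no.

no

F·v = (-30.374)×2.438 = -74.051812 W.
(u² − w²)/2 = (0.968480 − 215.653660)/2 = -107.342590 W.
|Δ| = 33.290778;  2% of max(1, |F·v|) = 1.481036.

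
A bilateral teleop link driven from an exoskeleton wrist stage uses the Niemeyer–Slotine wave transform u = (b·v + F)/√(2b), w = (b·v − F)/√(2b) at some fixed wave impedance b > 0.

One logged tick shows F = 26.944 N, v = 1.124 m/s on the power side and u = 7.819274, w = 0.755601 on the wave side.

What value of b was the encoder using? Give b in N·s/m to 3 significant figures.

b = 29.1 N·s/m

u + w = 8.574875;  u + w = √(2b)·v, so √(2b) = 8.574875/1.124 = 7.628892.
b = (√(2b))²/2 = 58.199998/2 = 29.099999.
(Check via u − w = 2F/√(2b): u − w = 7.063673, 2F/√(2b) = 7.063673.)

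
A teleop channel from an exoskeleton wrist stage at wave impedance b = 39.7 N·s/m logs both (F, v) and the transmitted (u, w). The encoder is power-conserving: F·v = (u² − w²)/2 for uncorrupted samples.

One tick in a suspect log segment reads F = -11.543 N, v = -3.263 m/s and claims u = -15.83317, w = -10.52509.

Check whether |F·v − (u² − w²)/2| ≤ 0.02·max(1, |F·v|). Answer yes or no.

no

F·v = (-11.543)×(-3.263) = 37.6648 W.
(u² − w²)/2 = (250.6893 − 110.7775)/2 = 69.9559 W.
|Δ| = 32.2911;  2% of max(1, |F·v|) = 0.7533.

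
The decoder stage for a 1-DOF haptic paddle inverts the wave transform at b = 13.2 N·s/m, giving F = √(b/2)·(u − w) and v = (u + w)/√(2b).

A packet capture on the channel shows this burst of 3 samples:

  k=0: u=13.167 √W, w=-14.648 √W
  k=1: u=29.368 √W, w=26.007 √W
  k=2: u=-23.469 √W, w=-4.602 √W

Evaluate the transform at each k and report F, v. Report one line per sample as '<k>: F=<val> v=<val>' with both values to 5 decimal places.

k=0: u−w=27.81500, u+w=-1.48100; √(b/2)=2.56905, √(2b)=5.13809; F=2.56905×27.815=71.45803, v=-1.48100/5.13809=-0.28824
k=1: u−w=3.36100, u+w=55.37500; √(b/2)=2.56905, √(2b)=5.13809; F=2.56905×3.361=8.63457, v=55.37500/5.13809=10.77734
k=2: u−w=-18.86700, u+w=-28.07100; √(b/2)=2.56905, √(2b)=5.13809; F=2.56905×(-18.867)=-48.47020, v=-28.07100/5.13809=-5.46331

0: F=71.45803 v=-0.28824
1: F=8.63457 v=10.77734
2: F=-48.47020 v=-5.46331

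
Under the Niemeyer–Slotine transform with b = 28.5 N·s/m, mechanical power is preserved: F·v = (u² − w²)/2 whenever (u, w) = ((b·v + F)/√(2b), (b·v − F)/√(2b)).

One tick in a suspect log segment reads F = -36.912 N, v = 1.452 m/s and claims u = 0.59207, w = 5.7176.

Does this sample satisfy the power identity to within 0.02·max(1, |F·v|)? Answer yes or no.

F·v = (-36.912)×1.452 = -53.5962 W.
(u² − w²)/2 = (0.3505 − 32.6909)/2 = -16.1702 W.
|Δ| = 37.4260;  2% of max(1, |F·v|) = 1.0719.

no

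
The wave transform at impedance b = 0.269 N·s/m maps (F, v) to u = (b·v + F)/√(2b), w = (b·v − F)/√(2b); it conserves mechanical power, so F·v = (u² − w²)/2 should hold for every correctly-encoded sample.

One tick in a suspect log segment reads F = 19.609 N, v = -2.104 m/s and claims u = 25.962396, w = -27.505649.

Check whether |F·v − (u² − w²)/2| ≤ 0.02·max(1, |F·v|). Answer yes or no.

yes

F·v = 19.609×(-2.104) = -41.257336 W.
(u² − w²)/2 = (674.046006 − 756.560727)/2 = -41.257360 W.
|Δ| = 0.000024;  2% of max(1, |F·v|) = 0.825147.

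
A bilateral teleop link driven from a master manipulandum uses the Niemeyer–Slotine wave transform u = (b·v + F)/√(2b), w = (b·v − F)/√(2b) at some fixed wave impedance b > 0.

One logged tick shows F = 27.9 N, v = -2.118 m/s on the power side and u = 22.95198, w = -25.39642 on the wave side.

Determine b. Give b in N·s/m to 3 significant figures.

b = 0.666 N·s/m

u + w = -2.44444;  u + w = √(2b)·v, so √(2b) = -2.44444/(-2.118) = 1.15413.
b = (√(2b))²/2 = 1.33201/2 = 0.66600.
(Check via u − w = 2F/√(2b): u − w = 48.34840, 2F/√(2b) = 48.34825.)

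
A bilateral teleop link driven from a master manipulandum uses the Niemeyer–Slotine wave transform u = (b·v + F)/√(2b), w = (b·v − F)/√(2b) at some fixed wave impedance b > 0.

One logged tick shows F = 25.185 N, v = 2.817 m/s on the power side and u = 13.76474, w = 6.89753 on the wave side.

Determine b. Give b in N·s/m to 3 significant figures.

u + w = 20.6623;  u + w = √(2b)·v, so √(2b) = 20.6623/2.817 = 7.3348.
b = (√(2b))²/2 = 53.8000/2 = 26.9000.
(Check via u − w = 2F/√(2b): u − w = 6.8672, 2F/√(2b) = 6.8672.)

b = 26.9 N·s/m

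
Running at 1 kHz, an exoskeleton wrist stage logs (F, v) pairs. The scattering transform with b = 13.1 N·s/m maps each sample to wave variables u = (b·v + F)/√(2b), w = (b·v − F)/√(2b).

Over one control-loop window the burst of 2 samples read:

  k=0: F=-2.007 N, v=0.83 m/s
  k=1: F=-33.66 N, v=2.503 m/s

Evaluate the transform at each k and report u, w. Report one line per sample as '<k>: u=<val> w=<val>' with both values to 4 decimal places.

0: u=1.7321 w=2.5163
1: u=-0.1701 w=12.9819

k=0: b·v=13.1×0.83=10.8730; √(2b)=5.1186; u=(10.8730+(-2.007))/5.1186=1.7321, w=(10.8730−(-2.007))/5.1186=2.5163
k=1: b·v=13.1×2.503=32.7893; √(2b)=5.1186; u=(32.7893+(-33.66))/5.1186=-0.1701, w=(32.7893−(-33.66))/5.1186=12.9819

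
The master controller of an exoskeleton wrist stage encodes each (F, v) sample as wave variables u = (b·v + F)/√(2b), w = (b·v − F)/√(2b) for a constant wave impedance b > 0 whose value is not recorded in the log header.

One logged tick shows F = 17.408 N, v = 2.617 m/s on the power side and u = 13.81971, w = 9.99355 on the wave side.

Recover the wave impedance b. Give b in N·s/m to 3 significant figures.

u + w = 23.81326;  u + w = √(2b)·v, so √(2b) = 23.81326/2.617 = 9.09945.
b = (√(2b))²/2 = 82.79999/2 = 41.39999.
(Check via u − w = 2F/√(2b): u − w = 3.82616, 2F/√(2b) = 3.82617.)

b = 41.4 N·s/m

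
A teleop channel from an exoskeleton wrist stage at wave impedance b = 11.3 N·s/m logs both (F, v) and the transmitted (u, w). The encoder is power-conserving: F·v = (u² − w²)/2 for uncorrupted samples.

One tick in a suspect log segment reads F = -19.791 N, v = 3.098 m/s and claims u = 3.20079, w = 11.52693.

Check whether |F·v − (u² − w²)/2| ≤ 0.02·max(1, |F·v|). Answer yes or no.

yes

F·v = (-19.791)×3.098 = -61.3125 W.
(u² − w²)/2 = (10.2451 − 132.8701)/2 = -61.3125 W.
|Δ| = 0.0000;  2% of max(1, |F·v|) = 1.2263.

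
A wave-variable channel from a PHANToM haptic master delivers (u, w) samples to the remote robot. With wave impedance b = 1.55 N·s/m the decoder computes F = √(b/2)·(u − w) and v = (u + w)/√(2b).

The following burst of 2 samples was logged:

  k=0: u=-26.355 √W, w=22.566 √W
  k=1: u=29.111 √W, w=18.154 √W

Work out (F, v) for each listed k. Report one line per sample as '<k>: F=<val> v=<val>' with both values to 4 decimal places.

0: F=-43.0672 v=-2.1520
1: F=9.6459 v=26.8447

k=0: u−w=-48.9210, u+w=-3.7890; √(b/2)=0.8803, √(2b)=1.7607; F=0.8803×(-48.921)=-43.0672, v=-3.7890/1.7607=-2.1520
k=1: u−w=10.9570, u+w=47.2650; √(b/2)=0.8803, √(2b)=1.7607; F=0.8803×10.957=9.6459, v=47.2650/1.7607=26.8447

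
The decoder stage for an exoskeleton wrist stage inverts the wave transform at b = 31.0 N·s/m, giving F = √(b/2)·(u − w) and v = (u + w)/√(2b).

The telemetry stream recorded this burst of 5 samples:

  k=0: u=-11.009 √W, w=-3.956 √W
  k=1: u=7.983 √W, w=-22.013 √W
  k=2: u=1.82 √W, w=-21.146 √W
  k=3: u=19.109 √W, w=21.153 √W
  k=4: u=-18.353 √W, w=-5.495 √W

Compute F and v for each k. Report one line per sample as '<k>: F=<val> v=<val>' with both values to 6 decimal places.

k=0: u−w=-7.053000, u+w=-14.965000; √(b/2)=3.937004, √(2b)=7.874008; F=3.937004×(-7.053)=-27.767689, v=-14.965000/7.874008=-1.900557
k=1: u−w=29.996000, u+w=-14.030000; √(b/2)=3.937004, √(2b)=7.874008; F=3.937004×29.996=118.094370, v=-14.030000/7.874008=-1.781812
k=2: u−w=22.966000, u+w=-19.326000; √(b/2)=3.937004, √(2b)=7.874008; F=3.937004×22.966=90.417232, v=-19.326000/7.874008=-2.454404
k=3: u−w=-2.044000, u+w=40.262000; √(b/2)=3.937004, √(2b)=7.874008; F=3.937004×(-2.044)=-8.047236, v=40.262000/7.874008=5.113279
k=4: u−w=-12.858000, u+w=-23.848000; √(b/2)=3.937004, √(2b)=7.874008; F=3.937004×(-12.858)=-50.621997, v=-23.848000/7.874008=-3.028699

0: F=-27.767689 v=-1.900557
1: F=118.094370 v=-1.781812
2: F=90.417232 v=-2.454404
3: F=-8.047236 v=5.113279
4: F=-50.621997 v=-3.028699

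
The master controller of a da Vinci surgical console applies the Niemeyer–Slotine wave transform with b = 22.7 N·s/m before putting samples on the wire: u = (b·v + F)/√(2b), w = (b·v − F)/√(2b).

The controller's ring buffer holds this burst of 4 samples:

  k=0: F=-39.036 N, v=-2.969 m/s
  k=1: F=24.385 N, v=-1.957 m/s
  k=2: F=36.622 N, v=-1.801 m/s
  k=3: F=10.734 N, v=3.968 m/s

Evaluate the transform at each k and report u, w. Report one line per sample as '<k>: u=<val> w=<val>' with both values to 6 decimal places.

k=0: b·v=22.7×(-2.969)=-67.396300; √(2b)=6.737952; u=(-67.396300+(-39.036))/6.737952=-15.795942, w=(-67.396300−(-39.036))/6.737952=-4.209038
k=1: b·v=22.7×(-1.957)=-44.423900; √(2b)=6.737952; u=(-44.423900+24.385)/6.737952=-2.974034, w=(-44.423900−24.385)/6.737952=-10.212138
k=2: b·v=22.7×(-1.801)=-40.882700; √(2b)=6.737952; u=(-40.882700+36.622)/6.737952=-0.632343, w=(-40.882700−36.622)/6.737952=-11.502708
k=3: b·v=22.7×3.968=90.073600; √(2b)=6.737952; u=(90.073600+10.734)/6.737952=14.961163, w=(90.073600−10.734)/6.737952=11.775032

0: u=-15.795942 w=-4.209038
1: u=-2.974034 w=-10.212138
2: u=-0.632343 w=-11.502708
3: u=14.961163 w=11.775032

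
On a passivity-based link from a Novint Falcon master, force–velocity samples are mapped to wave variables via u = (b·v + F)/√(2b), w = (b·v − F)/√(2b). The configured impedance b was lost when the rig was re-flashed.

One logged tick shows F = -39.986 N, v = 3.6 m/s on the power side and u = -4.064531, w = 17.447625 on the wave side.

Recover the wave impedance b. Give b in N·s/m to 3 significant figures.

b = 6.91 N·s/m

u + w = 13.383094;  u + w = √(2b)·v, so √(2b) = 13.383094/3.6 = 3.717526.
b = (√(2b))²/2 = 13.820000/2 = 6.910000.
(Check via u − w = 2F/√(2b): u − w = -21.512156, 2F/√(2b) = -21.512156.)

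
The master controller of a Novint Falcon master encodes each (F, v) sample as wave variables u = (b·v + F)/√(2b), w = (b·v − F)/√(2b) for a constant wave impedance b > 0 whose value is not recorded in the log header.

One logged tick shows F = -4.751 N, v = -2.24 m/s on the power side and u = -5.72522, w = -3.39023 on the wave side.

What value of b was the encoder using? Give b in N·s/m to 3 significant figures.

b = 8.28 N·s/m

u + w = -9.1154;  u + w = √(2b)·v, so √(2b) = -9.1154/(-2.24) = 4.0694.
b = (√(2b))²/2 = 16.5600/2 = 8.2800.
(Check via u − w = 2F/√(2b): u − w = -2.3350, 2F/√(2b) = -2.3350.)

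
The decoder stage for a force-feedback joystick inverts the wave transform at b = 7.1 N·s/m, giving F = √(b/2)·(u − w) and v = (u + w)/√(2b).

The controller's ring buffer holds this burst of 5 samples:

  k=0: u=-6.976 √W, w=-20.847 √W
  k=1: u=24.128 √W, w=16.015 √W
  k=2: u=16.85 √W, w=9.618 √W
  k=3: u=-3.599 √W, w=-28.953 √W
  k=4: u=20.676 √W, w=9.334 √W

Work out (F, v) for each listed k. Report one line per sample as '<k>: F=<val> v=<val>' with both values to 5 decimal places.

0: F=26.13497 v=-7.38346
1: F=15.28606 v=10.65285
2: F=13.62613 v=7.02388
3: F=47.77060 v=-8.63840
4: F=21.36997 v=7.96383

k=0: u−w=13.87100, u+w=-27.82300; √(b/2)=1.88414, √(2b)=3.76829; F=1.88414×13.871=26.13497, v=-27.82300/3.76829=-7.38346
k=1: u−w=8.11300, u+w=40.14300; √(b/2)=1.88414, √(2b)=3.76829; F=1.88414×8.113=15.28606, v=40.14300/3.76829=10.65285
k=2: u−w=7.23200, u+w=26.46800; √(b/2)=1.88414, √(2b)=3.76829; F=1.88414×7.232=13.62613, v=26.46800/3.76829=7.02388
k=3: u−w=25.35400, u+w=-32.55200; √(b/2)=1.88414, √(2b)=3.76829; F=1.88414×25.354=47.77060, v=-32.55200/3.76829=-8.63840
k=4: u−w=11.34200, u+w=30.01000; √(b/2)=1.88414, √(2b)=3.76829; F=1.88414×11.342=21.36997, v=30.01000/3.76829=7.96383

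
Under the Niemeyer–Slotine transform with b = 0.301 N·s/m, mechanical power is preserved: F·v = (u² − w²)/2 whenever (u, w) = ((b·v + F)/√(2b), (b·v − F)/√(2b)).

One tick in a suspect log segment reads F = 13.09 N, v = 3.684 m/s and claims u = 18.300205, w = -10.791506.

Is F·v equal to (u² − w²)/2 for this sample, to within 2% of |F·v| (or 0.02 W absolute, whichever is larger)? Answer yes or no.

no

F·v = 13.09×3.684 = 48.223560 W.
(u² − w²)/2 = (334.897503 − 116.456602)/2 = 109.220451 W.
|Δ| = 60.996891;  2% of max(1, |F·v|) = 0.964471.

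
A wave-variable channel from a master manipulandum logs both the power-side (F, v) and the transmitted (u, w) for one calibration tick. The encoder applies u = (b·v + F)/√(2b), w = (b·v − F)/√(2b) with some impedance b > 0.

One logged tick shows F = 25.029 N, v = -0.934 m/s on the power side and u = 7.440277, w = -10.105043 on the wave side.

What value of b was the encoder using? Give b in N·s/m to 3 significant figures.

b = 4.07 N·s/m

u + w = -2.664766;  u + w = √(2b)·v, so √(2b) = -2.664766/(-0.934) = 2.853069.
b = (√(2b))²/2 = 8.140000/2 = 4.070000.
(Check via u − w = 2F/√(2b): u − w = 17.545320, 2F/√(2b) = 17.545320.)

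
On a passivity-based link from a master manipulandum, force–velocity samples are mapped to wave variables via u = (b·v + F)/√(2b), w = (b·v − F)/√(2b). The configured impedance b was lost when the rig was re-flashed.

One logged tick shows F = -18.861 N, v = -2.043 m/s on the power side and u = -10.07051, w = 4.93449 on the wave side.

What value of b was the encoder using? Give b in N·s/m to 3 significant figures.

u + w = -5.1360;  u + w = √(2b)·v, so √(2b) = -5.1360/(-2.043) = 2.5140.
b = (√(2b))²/2 = 6.3200/2 = 3.1600.
(Check via u − w = 2F/√(2b): u − w = -15.0050, 2F/√(2b) = -15.0050.)

b = 3.16 N·s/m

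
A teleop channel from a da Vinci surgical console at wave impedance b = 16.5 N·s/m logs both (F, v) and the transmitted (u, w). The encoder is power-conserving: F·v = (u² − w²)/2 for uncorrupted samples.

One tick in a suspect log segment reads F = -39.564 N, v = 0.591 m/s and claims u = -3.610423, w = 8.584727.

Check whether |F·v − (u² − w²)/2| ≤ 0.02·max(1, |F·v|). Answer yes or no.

no

F·v = (-39.564)×0.591 = -23.382324 W.
(u² − w²)/2 = (13.035154 − 73.697538)/2 = -30.331192 W.
|Δ| = 6.948868;  2% of max(1, |F·v|) = 0.467646.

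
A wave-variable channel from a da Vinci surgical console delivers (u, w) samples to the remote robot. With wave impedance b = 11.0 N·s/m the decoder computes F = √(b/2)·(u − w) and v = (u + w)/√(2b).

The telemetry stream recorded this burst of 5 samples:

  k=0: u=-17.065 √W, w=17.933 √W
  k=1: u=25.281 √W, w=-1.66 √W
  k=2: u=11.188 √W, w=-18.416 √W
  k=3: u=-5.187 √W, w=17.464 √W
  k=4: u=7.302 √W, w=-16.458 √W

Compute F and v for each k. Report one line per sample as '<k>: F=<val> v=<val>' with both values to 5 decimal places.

0: F=-82.07759 v=0.18506
1: F=63.18225 v=5.03601
2: F=69.42753 v=-1.54101
3: F=-53.12130 v=2.61747
4: F=55.72214 v=-1.95207

k=0: u−w=-34.99800, u+w=0.86800; √(b/2)=2.34521, √(2b)=4.69042; F=2.34521×(-34.998)=-82.07759, v=0.86800/4.69042=0.18506
k=1: u−w=26.94100, u+w=23.62100; √(b/2)=2.34521, √(2b)=4.69042; F=2.34521×26.941=63.18225, v=23.62100/4.69042=5.03601
k=2: u−w=29.60400, u+w=-7.22800; √(b/2)=2.34521, √(2b)=4.69042; F=2.34521×29.604=69.42753, v=-7.22800/4.69042=-1.54101
k=3: u−w=-22.65100, u+w=12.27700; √(b/2)=2.34521, √(2b)=4.69042; F=2.34521×(-22.651)=-53.12130, v=12.27700/4.69042=2.61747
k=4: u−w=23.76000, u+w=-9.15600; √(b/2)=2.34521, √(2b)=4.69042; F=2.34521×23.76=55.72214, v=-9.15600/4.69042=-1.95207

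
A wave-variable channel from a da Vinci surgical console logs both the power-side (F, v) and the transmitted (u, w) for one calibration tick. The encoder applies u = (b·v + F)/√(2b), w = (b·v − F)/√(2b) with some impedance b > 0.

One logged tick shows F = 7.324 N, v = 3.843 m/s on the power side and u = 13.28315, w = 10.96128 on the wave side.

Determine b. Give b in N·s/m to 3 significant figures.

u + w = 24.2444;  u + w = √(2b)·v, so √(2b) = 24.2444/3.843 = 6.3087.
b = (√(2b))²/2 = 39.8000/2 = 19.9000.
(Check via u − w = 2F/√(2b): u − w = 2.3219, 2F/√(2b) = 2.3219.)

b = 19.9 N·s/m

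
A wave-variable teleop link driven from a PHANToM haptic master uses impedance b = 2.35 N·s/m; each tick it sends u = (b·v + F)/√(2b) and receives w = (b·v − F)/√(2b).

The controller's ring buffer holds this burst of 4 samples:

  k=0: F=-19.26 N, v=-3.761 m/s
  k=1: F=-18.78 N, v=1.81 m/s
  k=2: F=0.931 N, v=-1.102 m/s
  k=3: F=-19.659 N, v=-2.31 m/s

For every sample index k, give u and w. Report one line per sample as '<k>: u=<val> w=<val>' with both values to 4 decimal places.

0: u=-12.9608 w=4.8071
1: u=-6.7006 w=10.6246
2: u=-0.7651 w=-1.6240
3: u=-11.5720 w=6.5640

k=0: b·v=2.35×(-3.761)=-8.8384; √(2b)=2.1679; u=(-8.8384+(-19.26))/2.1679=-12.9608, w=(-8.8384−(-19.26))/2.1679=4.8071
k=1: b·v=2.35×1.81=4.2535; √(2b)=2.1679; u=(4.2535+(-18.78))/2.1679=-6.7006, w=(4.2535−(-18.78))/2.1679=10.6246
k=2: b·v=2.35×(-1.102)=-2.5897; √(2b)=2.1679; u=(-2.5897+0.931)/2.1679=-0.7651, w=(-2.5897−0.931)/2.1679=-1.6240
k=3: b·v=2.35×(-2.31)=-5.4285; √(2b)=2.1679; u=(-5.4285+(-19.659))/2.1679=-11.5720, w=(-5.4285−(-19.659))/2.1679=6.5640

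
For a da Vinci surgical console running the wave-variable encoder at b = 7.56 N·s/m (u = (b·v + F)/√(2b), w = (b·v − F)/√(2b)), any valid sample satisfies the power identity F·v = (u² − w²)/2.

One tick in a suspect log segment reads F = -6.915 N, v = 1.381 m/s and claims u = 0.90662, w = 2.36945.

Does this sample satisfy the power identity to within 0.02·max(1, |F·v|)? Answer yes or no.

no

F·v = (-6.915)×1.381 = -9.54961 W.
(u² − w²)/2 = (0.82196 − 5.61429)/2 = -2.39617 W.
|Δ| = 7.15345;  2% of max(1, |F·v|) = 0.19099.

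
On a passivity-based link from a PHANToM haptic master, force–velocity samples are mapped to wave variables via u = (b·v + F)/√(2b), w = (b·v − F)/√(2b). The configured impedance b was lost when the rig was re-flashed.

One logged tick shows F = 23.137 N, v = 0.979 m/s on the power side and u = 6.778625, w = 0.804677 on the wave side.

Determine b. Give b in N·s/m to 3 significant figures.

u + w = 7.583302;  u + w = √(2b)·v, so √(2b) = 7.583302/0.979 = 7.745967.
b = (√(2b))²/2 = 60.000010/2 = 30.000005.
(Check via u − w = 2F/√(2b): u − w = 5.973948, 2F/√(2b) = 5.973947.)

b = 30 N·s/m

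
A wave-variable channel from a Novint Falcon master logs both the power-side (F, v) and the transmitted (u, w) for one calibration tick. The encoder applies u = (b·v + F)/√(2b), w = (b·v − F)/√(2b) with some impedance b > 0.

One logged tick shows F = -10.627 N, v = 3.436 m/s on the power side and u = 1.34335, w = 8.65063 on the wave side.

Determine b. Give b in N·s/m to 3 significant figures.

u + w = 9.99398;  u + w = √(2b)·v, so √(2b) = 9.99398/3.436 = 2.90861.
b = (√(2b))²/2 = 8.46001/2 = 4.23000.
(Check via u − w = 2F/√(2b): u − w = -7.30728, 2F/√(2b) = -7.30727.)

b = 4.23 N·s/m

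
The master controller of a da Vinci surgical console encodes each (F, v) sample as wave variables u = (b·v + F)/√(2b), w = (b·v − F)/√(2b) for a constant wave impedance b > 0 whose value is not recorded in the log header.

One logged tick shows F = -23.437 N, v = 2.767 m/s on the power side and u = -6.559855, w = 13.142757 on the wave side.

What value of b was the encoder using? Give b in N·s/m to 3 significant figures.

u + w = 6.582902;  u + w = √(2b)·v, so √(2b) = 6.582902/2.767 = 2.379076.
b = (√(2b))²/2 = 5.660000/2 = 2.830000.
(Check via u − w = 2F/√(2b): u − w = -19.702612, 2F/√(2b) = -19.702611.)

b = 2.83 N·s/m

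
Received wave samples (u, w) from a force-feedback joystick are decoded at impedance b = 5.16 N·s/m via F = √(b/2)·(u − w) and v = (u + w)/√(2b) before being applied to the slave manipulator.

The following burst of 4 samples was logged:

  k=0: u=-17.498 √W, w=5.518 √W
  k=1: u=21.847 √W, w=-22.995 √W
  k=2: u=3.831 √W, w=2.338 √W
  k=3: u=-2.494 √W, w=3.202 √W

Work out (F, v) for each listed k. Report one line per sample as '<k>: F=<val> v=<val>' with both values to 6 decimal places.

k=0: u−w=-23.016000, u+w=-11.980000; √(b/2)=1.606238, √(2b)=3.212476; F=1.606238×(-23.016)=-36.969170, v=-11.980000/3.212476=-3.729211
k=1: u−w=44.842000, u+w=-1.148000; √(b/2)=1.606238, √(2b)=3.212476; F=1.606238×44.842=72.026917, v=-1.148000/3.212476=-0.357357
k=2: u−w=1.493000, u+w=6.169000; √(b/2)=1.606238, √(2b)=3.212476; F=1.606238×1.493=2.398113, v=6.169000/3.212476=1.920326
k=3: u−w=-5.696000, u+w=0.708000; √(b/2)=1.606238, √(2b)=3.212476; F=1.606238×(-5.696)=-9.149131, v=0.708000/3.212476=0.220391

0: F=-36.969170 v=-3.729211
1: F=72.026917 v=-0.357357
2: F=2.398113 v=1.920326
3: F=-9.149131 v=0.220391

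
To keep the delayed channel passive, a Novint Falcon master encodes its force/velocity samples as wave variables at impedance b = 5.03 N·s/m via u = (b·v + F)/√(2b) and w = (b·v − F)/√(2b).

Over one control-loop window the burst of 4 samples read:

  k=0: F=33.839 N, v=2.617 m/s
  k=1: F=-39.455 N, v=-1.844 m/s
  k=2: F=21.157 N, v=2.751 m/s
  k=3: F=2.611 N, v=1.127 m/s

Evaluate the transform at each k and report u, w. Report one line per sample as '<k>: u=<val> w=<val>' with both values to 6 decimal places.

0: u=14.819108 w=-6.518637
1: u=-15.363858 w=9.515150
2: u=11.033192 w=-2.307707
3: u=2.610486 w=0.964077

k=0: b·v=5.03×2.617=13.163510; √(2b)=3.171750; u=(13.163510+33.839)/3.171750=14.819108, w=(13.163510−33.839)/3.171750=-6.518637
k=1: b·v=5.03×(-1.844)=-9.275320; √(2b)=3.171750; u=(-9.275320+(-39.455))/3.171750=-15.363858, w=(-9.275320−(-39.455))/3.171750=9.515150
k=2: b·v=5.03×2.751=13.837530; √(2b)=3.171750; u=(13.837530+21.157)/3.171750=11.033192, w=(13.837530−21.157)/3.171750=-2.307707
k=3: b·v=5.03×1.127=5.668810; √(2b)=3.171750; u=(5.668810+2.611)/3.171750=2.610486, w=(5.668810−2.611)/3.171750=0.964077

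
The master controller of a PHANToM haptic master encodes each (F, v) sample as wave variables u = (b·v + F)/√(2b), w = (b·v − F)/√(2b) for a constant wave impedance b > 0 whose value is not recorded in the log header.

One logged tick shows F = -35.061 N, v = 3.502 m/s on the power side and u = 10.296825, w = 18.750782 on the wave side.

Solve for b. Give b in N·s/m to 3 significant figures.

u + w = 29.047607;  u + w = √(2b)·v, so √(2b) = 29.047607/3.502 = 8.294577.
b = (√(2b))²/2 = 68.800000/2 = 34.400000.
(Check via u − w = 2F/√(2b): u − w = -8.453957, 2F/√(2b) = -8.453958.)

b = 34.4 N·s/m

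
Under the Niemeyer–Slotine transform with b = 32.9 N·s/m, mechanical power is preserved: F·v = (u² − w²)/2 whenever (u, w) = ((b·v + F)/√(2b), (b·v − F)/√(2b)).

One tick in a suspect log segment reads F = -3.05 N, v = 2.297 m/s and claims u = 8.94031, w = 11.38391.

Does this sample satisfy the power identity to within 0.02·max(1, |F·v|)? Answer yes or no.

no

F·v = (-3.05)×2.297 = -7.00585 W.
(u² − w²)/2 = (79.92914 − 129.59341)/2 = -24.83213 W.
|Δ| = 17.82628;  2% of max(1, |F·v|) = 0.14012.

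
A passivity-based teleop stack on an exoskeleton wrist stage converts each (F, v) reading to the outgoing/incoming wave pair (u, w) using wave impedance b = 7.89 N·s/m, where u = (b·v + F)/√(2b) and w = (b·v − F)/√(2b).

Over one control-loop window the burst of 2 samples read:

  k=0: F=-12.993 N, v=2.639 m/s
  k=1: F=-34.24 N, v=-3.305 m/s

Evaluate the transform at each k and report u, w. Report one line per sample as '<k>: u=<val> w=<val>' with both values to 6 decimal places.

k=0: b·v=7.89×2.639=20.821710; √(2b)=3.972405; u=(20.821710+(-12.993))/3.972405=1.970773, w=(20.821710−(-12.993))/3.972405=8.512403
k=1: b·v=7.89×(-3.305)=-26.076450; √(2b)=3.972405; u=(-26.076450+(-34.24))/3.972405=-15.183863, w=(-26.076450−(-34.24))/3.972405=2.055065

0: u=1.970773 w=8.512403
1: u=-15.183863 w=2.055065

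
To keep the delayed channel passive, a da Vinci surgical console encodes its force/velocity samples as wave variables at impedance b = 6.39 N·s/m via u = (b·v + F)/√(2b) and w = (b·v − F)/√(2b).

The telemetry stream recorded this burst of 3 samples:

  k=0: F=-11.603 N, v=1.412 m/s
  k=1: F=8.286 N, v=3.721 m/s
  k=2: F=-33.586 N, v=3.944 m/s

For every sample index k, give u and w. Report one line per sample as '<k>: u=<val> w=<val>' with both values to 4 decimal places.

k=0: b·v=6.39×1.412=9.0227; √(2b)=3.5749; u=(9.0227+(-11.603))/3.5749=-0.7218, w=(9.0227−(-11.603))/3.5749=5.7696
k=1: b·v=6.39×3.721=23.7772; √(2b)=3.5749; u=(23.7772+8.286)/3.5749=8.9689, w=(23.7772−8.286)/3.5749=4.3333
k=2: b·v=6.39×3.944=25.2022; √(2b)=3.5749; u=(25.2022+(-33.586))/3.5749=-2.3452, w=(25.2022−(-33.586))/3.5749=16.4446

0: u=-0.7218 w=5.7696
1: u=8.9689 w=4.3333
2: u=-2.3452 w=16.4446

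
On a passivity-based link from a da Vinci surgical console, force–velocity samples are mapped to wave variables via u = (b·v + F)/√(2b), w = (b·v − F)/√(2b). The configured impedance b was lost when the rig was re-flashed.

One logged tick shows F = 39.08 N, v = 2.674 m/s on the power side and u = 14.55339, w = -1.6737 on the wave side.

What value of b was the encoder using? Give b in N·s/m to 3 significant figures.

b = 11.6 N·s/m

u + w = 12.8797;  u + w = √(2b)·v, so √(2b) = 12.8797/2.674 = 4.8166.
b = (√(2b))²/2 = 23.2000/2 = 11.6000.
(Check via u − w = 2F/√(2b): u − w = 16.2271, 2F/√(2b) = 16.2271.)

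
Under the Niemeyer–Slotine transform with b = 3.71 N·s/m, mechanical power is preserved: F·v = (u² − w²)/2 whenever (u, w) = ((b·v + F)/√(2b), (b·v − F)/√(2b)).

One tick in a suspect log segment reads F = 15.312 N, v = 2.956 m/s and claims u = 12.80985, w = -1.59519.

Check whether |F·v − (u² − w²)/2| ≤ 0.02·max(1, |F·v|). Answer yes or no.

no

F·v = 15.312×2.956 = 45.26227 W.
(u² − w²)/2 = (164.09226 − 2.54463)/2 = 80.77381 W.
|Δ| = 35.51154;  2% of max(1, |F·v|) = 0.90525.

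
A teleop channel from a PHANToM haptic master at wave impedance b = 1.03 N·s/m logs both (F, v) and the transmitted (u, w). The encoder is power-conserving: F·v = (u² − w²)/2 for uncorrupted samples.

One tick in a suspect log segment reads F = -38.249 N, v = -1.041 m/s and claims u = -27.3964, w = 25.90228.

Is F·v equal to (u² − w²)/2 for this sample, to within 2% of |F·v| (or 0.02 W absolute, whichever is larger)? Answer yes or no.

yes

F·v = (-38.249)×(-1.041) = 39.81721 W.
(u² − w²)/2 = (750.56273 − 670.92811)/2 = 39.81731 W.
|Δ| = 0.00010;  2% of max(1, |F·v|) = 0.79634.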